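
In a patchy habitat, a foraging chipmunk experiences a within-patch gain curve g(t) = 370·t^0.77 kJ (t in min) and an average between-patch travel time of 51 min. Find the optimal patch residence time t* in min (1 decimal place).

170.7 min

Maximise g(t)/(T+t): set derivative to zero → g'(t)(T+t) = g(t).
g'(t) = 0.77·370·t^-0.23. Setting 0.77·370·t^-0.23 = 370·t^0.77/(51+t) gives 0.77(51+t) = t, so 0.23·t = 0.77×51.
t* = 0.77×51/0.23 = 170.7 min.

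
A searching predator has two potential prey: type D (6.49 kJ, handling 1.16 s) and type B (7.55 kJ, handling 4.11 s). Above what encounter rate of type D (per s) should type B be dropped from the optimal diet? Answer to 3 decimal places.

Drop type B once their profitability E₂/h₂ falls below the rate achievable on type D alone: E₂/h₂ = λE₁/(1 + λh₁).
Solve for λ: λE₁h₂ = E₂(1 + λh₁) → λ(E₁h₂ − E₂h₁) = E₂ → λ = E₂/(E₁h₂ − E₂h₁).
λ = 7.55/(6.49×4.11 − 7.55×1.16) = 7.55/17.92 = 0.4214 per s.

0.421 per s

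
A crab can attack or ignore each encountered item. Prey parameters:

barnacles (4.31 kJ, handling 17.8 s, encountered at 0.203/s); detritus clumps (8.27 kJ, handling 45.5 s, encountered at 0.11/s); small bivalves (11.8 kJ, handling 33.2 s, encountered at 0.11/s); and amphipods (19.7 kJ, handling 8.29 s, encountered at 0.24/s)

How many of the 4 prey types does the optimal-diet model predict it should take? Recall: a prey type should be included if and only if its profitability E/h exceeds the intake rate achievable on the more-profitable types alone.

1

E/h in descending order: amphipods 2.38, small bivalves 0.355, barnacles 0.242, detritus clumps 0.182 kJ/s. The optimal diet is the largest prefix of this list for which every included type satisfies E_i/h_i > R on the types above it.
Rate on top 1: 1.581. small bivalves: 0.355 < 1.581 → exclude; stop.
Optimal diet: amphipods — 1 of 4 types.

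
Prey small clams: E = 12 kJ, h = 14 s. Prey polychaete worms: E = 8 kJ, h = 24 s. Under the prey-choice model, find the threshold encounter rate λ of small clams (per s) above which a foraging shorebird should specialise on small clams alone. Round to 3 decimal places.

Drop polychaete worms once their profitability E₂/h₂ falls below the rate achievable on small clams alone: E₂/h₂ = λE₁/(1 + λh₁).
Solve for λ: λE₁h₂ = E₂(1 + λh₁) → λ(E₁h₂ − E₂h₁) = E₂ → λ = E₂/(E₁h₂ − E₂h₁).
λ = 8/(12×24 − 8×14) = 8/176 = 0.04545 per s.

0.045 per s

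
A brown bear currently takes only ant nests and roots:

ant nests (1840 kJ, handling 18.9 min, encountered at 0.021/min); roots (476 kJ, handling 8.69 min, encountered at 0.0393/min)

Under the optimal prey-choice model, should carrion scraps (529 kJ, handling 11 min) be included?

Yes

On ant nests and roots alone, R = ΣλE/(1+Σλh) = 57.35/1.738 = 32.99 kJ/min.
carrion scraps: E/h = 529/11 = 48.09 kJ/min.
48.09 > 32.99, so adding carrion scraps raises the average — include it.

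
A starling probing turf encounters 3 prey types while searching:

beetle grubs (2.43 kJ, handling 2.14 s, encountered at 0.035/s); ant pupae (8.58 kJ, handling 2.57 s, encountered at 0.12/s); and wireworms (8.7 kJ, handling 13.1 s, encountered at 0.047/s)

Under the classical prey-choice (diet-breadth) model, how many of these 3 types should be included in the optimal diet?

2

Rank by E/h (kJ/s): ant pupae 3.34, beetle grubs 1.14, wireworms 0.664. Include each in turn until the next type's E/h falls below the running intake rate.
Rate on top 1: 0.7869. beetle grubs: 1.14 > 0.7869 → include.
Rate on top 2: 0.8058. wireworms: 0.664 < 0.8058 → exclude; stop.
Optimal diet: ant pupae, beetle grubs — 2 of 3 types.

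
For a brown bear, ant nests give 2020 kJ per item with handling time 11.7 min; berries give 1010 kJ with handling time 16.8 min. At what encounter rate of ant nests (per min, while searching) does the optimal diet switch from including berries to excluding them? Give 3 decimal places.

0.046 per min

At the threshold, the rate on ant nests alone equals the profitability of berries: λ·2020/(1 + λ·11.7) = 1010/16.8 = 60.12.
Rearranging, λ(2020 − 60.12×11.7) = 60.12, so λ = 60.12/1317 = 0.04566 per min.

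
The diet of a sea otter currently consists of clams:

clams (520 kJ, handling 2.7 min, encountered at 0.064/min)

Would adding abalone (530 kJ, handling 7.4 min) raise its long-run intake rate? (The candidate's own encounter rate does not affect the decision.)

Current rate: (0.064×520)/(1 + 0.064×2.7) = 28.38 kJ/min.
abalone: E/h = 530/7.4 = 71.62 kJ/min.
Since 71.62 > R, including abalone increases the long-run rate.

Yes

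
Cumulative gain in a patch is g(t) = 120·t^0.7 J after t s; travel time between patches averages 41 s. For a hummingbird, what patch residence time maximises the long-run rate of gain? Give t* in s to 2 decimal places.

95.67 s

Optimal t* satisfies g'(t*) = g(t*)/(T + t*).
g'(t) = 0.7·120·t^-0.3. Setting 0.7·120·t^-0.3 = 120·t^0.7/(41+t) gives 0.7(41+t) = t, so 0.30·t = 0.7×41.
t* = 0.7×41/0.30 = 95.67 s.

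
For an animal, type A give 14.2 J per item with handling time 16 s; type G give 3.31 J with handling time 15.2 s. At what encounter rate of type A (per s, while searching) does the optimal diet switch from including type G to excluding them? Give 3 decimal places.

The zero-one rule: include type G iff E₂/h₂ > λE₁/(1+λh₁). Equality gives the switch point.
λE₁h₂ = E₂ + λE₂h₁ ⇒ λ = E₂/(E₁h₂ − E₂h₁) = 3.31/(215.8 − 52.96) = 0.02032 per s.

0.020 per s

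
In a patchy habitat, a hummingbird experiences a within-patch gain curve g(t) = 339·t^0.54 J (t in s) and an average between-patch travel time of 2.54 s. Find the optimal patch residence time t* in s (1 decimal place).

3.0 s

Optimal t* satisfies g'(t*) = g(t*)/(T + t*).
g'(t) = 0.54·339·t^-0.46. Setting 0.54·339·t^-0.46 = 339·t^0.54/(2.54+t) gives 0.54(2.54+t) = t, so 0.46·t = 0.54×2.54.
t* = 0.54×2.54/0.46 = 2.982 s.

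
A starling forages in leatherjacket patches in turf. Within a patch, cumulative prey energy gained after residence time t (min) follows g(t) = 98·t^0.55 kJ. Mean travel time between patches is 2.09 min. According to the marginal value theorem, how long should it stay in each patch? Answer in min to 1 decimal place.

By the marginal value theorem, leave when the instantaneous gain rate g'(t) equals the habitat-wide average g(t)/(T + t).
g'(t) = 0.55·98·t^-0.45. Setting 0.55·98·t^-0.45 = 98·t^0.55/(2.09+t) gives 0.55(2.09+t) = t, so 0.45·t = 0.55×2.09.
t* = 0.55×2.09/0.45 = 2.554 min.

2.6 min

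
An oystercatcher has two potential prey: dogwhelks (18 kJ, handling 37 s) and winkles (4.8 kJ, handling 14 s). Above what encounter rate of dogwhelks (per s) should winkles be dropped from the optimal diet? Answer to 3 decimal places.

0.065 per s

Drop winkles once their profitability E₂/h₂ falls below the rate achievable on dogwhelks alone: E₂/h₂ = λE₁/(1 + λh₁).
Solve for λ: λE₁h₂ = E₂(1 + λh₁) → λ(E₁h₂ − E₂h₁) = E₂ → λ = E₂/(E₁h₂ − E₂h₁).
λ = 4.8/(18×14 − 4.8×37) = 4.8/74.4 = 0.06452 per s.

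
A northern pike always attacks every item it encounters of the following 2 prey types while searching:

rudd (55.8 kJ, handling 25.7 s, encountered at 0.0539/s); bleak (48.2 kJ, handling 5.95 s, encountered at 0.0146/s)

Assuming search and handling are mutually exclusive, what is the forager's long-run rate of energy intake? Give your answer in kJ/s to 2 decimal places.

Energy encountered per unit search time: 0.0539×55.8 + 0.0146×48.2 = 3.711 kJ/s.
Handling time per unit search time: 0.0539×25.7 + 0.0146×5.95 = 1.472.
Rate = 3.711/(1 + 1.472) = 1.501 kJ/s.

1.50 kJ/s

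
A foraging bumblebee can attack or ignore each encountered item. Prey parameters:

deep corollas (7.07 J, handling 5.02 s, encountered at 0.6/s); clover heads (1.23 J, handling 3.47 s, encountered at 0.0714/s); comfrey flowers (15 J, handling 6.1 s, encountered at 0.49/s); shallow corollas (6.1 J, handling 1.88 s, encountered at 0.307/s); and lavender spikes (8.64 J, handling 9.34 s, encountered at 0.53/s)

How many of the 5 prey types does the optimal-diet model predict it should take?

2

E/h in descending order: shallow corollas 3.24, comfrey flowers 2.46, deep corollas 1.41, lavender spikes 0.925, clover heads 0.354 J/s. The optimal diet is the largest prefix of this list for which every included type satisfies E_i/h_i > R on the types above it.
Rate on top 1: 1.187. comfrey flowers: 2.46 > 1.187 → include.
Rate on top 2: 2.02. deep corollas: 1.41 < 2.02 → exclude; stop.
Optimal diet: shallow corollas, comfrey flowers — 2 of 5 types.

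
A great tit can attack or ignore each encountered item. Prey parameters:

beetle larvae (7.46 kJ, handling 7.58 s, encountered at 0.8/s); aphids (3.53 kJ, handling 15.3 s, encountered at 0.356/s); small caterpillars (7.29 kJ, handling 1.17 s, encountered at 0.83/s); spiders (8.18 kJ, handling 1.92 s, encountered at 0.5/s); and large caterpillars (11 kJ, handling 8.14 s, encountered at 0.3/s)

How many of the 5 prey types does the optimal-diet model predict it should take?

Rank by E/h (kJ/s): small caterpillars 6.23, spiders 4.26, large caterpillars 1.35, beetle larvae 0.984, aphids 0.231. Include each in turn until the next type's E/h falls below the running intake rate.
Rate on top 1: 3.07. spiders: 4.26 > 3.07 → include.
Rate on top 2: 3.46. large caterpillars: 1.35 < 3.46 → exclude; stop.
Optimal diet: small caterpillars, spiders — 2 of 5 types.

2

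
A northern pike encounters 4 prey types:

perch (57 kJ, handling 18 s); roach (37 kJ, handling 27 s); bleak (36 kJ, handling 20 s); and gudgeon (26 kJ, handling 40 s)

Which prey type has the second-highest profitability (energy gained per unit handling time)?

bleak

Profitability E/h (kJ/s): perch = 57/18 = 3.17, roach = 37/27 = 1.37, bleak = 36/20 = 1.8, gudgeon = 26/40 = 0.65.
Ranked: perch > bleak > roach > gudgeon.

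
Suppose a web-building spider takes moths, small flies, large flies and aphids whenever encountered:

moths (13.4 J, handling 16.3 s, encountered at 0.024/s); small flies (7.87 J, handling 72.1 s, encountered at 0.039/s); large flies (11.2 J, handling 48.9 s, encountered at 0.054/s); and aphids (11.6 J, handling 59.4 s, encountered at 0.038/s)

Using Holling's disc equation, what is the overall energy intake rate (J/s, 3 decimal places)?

Energy encountered per unit search time: 0.024×13.4 + 0.039×7.87 + 0.054×11.2 + 0.038×11.6 = 1.674 J/s.
Handling time per unit search time: 0.024×16.3 + 0.039×72.1 + 0.054×48.9 + 0.038×59.4 = 8.101.
Rate = 1.674/(1 + 8.101) = 0.184 J/s.

0.184 J/s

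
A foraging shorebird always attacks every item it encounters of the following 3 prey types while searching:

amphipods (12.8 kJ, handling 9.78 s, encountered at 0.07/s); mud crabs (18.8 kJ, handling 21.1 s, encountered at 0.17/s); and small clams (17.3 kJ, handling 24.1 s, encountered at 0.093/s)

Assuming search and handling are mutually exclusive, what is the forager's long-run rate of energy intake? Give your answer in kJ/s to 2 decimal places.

Energy encountered per unit search time: 0.07×12.8 + 0.17×18.8 + 0.093×17.3 = 5.701 kJ/s.
Handling time per unit search time: 0.07×9.78 + 0.17×21.1 + 0.093×24.1 = 6.513.
Rate = 5.701/(1 + 6.513) = 0.7588 kJ/s.

0.76 kJ/s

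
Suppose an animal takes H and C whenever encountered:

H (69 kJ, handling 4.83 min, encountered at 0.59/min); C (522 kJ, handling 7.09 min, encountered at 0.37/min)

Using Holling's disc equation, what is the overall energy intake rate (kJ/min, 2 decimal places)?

36.13 kJ/min

Energy encountered per unit search time: 0.59×69 + 0.37×522 = 233.8 kJ/min.
Handling time per unit search time: 0.59×4.83 + 0.37×7.09 = 5.473.
Rate = 233.8/(1 + 5.473) = 36.13 kJ/min.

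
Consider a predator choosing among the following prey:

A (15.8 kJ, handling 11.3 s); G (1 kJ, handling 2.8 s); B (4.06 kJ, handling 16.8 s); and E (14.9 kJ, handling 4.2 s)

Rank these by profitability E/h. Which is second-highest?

In descending order of E/h:
E: 14.9/4.2 = 3.55 kJ/s
A: 15.8/11.3 = 1.4 kJ/s
G: 1/2.8 = 0.357 kJ/s
B: 4.06/16.8 = 0.242 kJ/s

A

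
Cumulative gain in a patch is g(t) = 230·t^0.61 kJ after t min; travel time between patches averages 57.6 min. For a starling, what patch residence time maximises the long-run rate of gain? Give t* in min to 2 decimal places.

Optimal t* satisfies g'(t*) = g(t*)/(T + t*).
g'(t) = 0.61·230·t^-0.39. Setting 0.61·230·t^-0.39 = 230·t^0.61/(57.6+t) gives 0.61(57.6+t) = t, so 0.39·t = 0.61×57.6.
t* = 0.61×57.6/0.39 = 90.09 min.

90.09 min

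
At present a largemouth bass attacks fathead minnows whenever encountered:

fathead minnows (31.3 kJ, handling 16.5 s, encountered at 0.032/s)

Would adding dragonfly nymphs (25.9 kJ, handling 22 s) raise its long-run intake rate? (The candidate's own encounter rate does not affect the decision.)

Yes

Intake rate on the current diet: R = (0.032×31.3) / (1 + 0.032×16.5) = 1.002/1.528 = 0.6555 kJ/s.
dragonfly nymphs: E/h = 25.9/22 = 1.177 kJ/s.
Since 1.177 > R, including dragonfly nymphs increases the long-run rate.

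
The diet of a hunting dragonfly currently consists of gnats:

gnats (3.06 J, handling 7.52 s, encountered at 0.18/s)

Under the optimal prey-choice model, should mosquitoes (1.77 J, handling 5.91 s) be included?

Yes

Intake rate on the current diet: R = (0.18×3.06) / (1 + 0.18×7.52) = 0.5508/2.354 = 0.234 J/s.
mosquitoes: E/h = 1.77/5.91 = 0.2995 J/s.
Since 0.2995 > R, including mosquitoes increases the long-run rate.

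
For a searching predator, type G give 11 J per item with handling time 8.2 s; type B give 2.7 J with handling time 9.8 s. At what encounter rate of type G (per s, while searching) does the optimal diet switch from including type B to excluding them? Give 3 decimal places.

0.032 per s

The zero-one rule: include type B iff E₂/h₂ > λE₁/(1+λh₁). Equality gives the switch point.
λE₁h₂ = E₂ + λE₂h₁ ⇒ λ = E₂/(E₁h₂ − E₂h₁) = 2.7/(107.8 − 22.14) = 0.03152 per s.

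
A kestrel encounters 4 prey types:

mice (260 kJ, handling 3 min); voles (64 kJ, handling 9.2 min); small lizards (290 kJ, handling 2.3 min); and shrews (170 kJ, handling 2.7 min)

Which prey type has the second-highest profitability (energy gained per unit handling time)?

Profitability E/h (kJ/min): mice = 260/3 = 86.7, voles = 64/9.2 = 6.96, small lizards = 290/2.3 = 126, shrews = 170/2.7 = 63.
Ranked: small lizards > mice > shrews > voles.

mice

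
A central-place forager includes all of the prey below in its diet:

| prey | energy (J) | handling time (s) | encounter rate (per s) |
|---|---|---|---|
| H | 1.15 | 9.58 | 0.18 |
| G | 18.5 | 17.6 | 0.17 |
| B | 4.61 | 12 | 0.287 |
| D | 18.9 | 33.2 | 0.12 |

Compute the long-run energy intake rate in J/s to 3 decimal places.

R = Σλ_iE_i / (1 + Σλ_ih_i)
Numerator: 0.18×1.15 + 0.17×18.5 + 0.287×4.61 + 0.12×18.9 = 6.943
Denominator: 1 + 0.18×9.58 + 0.17×17.6 + 0.287×12 + 0.12×33.2 = 13.14
R = 6.943/13.14 = 0.5282 J/s

0.528 J/s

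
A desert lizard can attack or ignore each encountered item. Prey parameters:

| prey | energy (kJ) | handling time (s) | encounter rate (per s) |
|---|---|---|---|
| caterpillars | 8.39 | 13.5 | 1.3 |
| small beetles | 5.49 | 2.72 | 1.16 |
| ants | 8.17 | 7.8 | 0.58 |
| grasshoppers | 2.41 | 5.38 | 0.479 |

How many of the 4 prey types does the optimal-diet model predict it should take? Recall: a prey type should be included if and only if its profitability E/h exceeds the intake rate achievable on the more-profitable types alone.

1

E/h in descending order: small beetles 2.02, ants 1.05, caterpillars 0.621, grasshoppers 0.448 kJ/s. The optimal diet is the largest prefix of this list for which every included type satisfies E_i/h_i > R on the types above it.
Rate on top 1: 1.533. ants: 1.05 < 1.533 → exclude; stop.
Optimal diet: small beetles — 1 of 4 types.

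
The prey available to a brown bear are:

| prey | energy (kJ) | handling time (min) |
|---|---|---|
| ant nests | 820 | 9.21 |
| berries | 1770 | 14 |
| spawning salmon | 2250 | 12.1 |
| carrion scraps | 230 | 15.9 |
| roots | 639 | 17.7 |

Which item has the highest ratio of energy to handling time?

Profitability E/h (kJ/min): ant nests = 820/9.21 = 89, berries = 1770/14 = 126, spawning salmon = 2250/12.1 = 186, carrion scraps = 230/15.9 = 14.5, roots = 639/17.7 = 36.1.
Ranked: spawning salmon > berries > ant nests > roots > carrion scraps.

spawning salmon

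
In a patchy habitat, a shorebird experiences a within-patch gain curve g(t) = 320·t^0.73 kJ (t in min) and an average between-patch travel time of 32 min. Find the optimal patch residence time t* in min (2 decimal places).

86.52 min

Optimal t* satisfies g'(t*) = g(t*)/(T + t*).
g'(t) = 0.73·320·t^-0.27. Setting 0.73·320·t^-0.27 = 320·t^0.73/(32+t) gives 0.73(32+t) = t, so 0.27·t = 0.73×32.
t* = 0.73×32/0.27 = 86.52 min.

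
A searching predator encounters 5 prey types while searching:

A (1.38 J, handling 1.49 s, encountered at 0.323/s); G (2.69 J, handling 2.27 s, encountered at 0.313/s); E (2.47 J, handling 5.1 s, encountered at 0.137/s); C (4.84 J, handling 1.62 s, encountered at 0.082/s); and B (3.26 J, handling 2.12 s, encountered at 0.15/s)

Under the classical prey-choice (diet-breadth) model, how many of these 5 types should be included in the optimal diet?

Rank by E/h (J/s): C 2.99, B 1.54, G 1.19, A 0.926, E 0.484. Include each in turn until the next type's E/h falls below the running intake rate.
Rate on top 1: 0.3503. B: 1.54 > 0.3503 → include.
Rate on top 2: 0.6106. G: 1.19 > 0.6106 → include.
Rate on top 3: 0.7994. A: 0.926 > 0.7994 → include.
Rate on top 4: 0.8225. E: 0.484 < 0.8225 → exclude; stop.
Optimal diet: C, B, G, A — 4 of 5 types.

4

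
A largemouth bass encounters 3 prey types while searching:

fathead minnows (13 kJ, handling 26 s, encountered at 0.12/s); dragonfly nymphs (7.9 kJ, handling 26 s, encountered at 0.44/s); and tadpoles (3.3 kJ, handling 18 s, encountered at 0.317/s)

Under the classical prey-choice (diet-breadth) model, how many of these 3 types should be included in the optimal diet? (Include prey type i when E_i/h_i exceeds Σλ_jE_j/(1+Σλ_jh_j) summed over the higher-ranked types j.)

Profitabilities (E/h, kJ/s): fathead minnows 0.5, dragonfly nymphs 0.304, tadpoles 0.183. Add prey in this order while the next type's profitability exceeds the intake rate on those already taken.
Rate on top 1: 0.3786. dragonfly nymphs: 0.304 < 0.3786 → exclude; stop.
Optimal diet: fathead minnows — 1 of 3 types.

1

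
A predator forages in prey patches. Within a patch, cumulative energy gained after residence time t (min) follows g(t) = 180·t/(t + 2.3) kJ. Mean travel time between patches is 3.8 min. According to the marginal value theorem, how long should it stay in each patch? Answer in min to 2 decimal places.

Maximise g(t)/(T+t): set derivative to zero → g'(t)(T+t) = g(t).
g'(t) = 180·2.3/(t + 2.3)². Setting 180·2.3/(t+2.3)² = 180t/[(t+2.3)(3.8+t)] gives 2.3(3.8+t) = t(t+2.3), so t² = 2.3×3.8 = 8.74.
t* = √8.74 = 2.956 min.

2.96 min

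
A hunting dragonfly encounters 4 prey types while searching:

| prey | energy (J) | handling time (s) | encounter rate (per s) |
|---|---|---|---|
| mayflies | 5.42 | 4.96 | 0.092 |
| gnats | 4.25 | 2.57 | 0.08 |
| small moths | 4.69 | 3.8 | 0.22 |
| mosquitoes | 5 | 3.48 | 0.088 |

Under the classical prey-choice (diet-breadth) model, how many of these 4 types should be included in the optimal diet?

E/h in descending order: gnats 1.65, mosquitoes 1.44, small moths 1.23, mayflies 1.09 J/s. The optimal diet is the largest prefix of this list for which every included type satisfies E_i/h_i > R on the types above it.
Rate on top 1: 0.282. mosquitoes: 1.44 > 0.282 → include.
Rate on top 2: 0.5159. small moths: 1.23 > 0.5159 → include.
Rate on top 3: 0.7717. mayflies: 1.09 > 0.7717 → include.
Optimal diet: gnats, mosquitoes, small moths, mayflies — 4 of 4 types.

4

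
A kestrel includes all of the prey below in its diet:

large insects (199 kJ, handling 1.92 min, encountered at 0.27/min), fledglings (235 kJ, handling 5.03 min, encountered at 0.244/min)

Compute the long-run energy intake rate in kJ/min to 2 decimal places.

Energy encountered per unit search time: 0.27×199 + 0.244×235 = 111.1 kJ/min.
Handling time per unit search time: 0.27×1.92 + 0.244×5.03 = 1.746.
Rate = 111.1/(1 + 1.746) = 40.45 kJ/min.

40.45 kJ/min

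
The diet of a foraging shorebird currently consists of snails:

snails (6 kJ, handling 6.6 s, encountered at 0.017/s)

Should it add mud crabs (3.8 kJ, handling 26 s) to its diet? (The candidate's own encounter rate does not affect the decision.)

Yes

Current rate: (0.017×6)/(1 + 0.017×6.6) = 0.09171 kJ/s.
mud crabs: E/h = 3.8/26 = 0.1462 kJ/s.
0.1462 > 0.09171, so adding mud crabs raises the average — include it.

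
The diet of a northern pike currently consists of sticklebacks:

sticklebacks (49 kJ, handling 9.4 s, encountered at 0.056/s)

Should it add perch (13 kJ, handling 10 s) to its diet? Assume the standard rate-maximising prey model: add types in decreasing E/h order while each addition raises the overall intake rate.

Current rate: (0.056×49)/(1 + 0.056×9.4) = 1.798 kJ/s.
Profitability of perch: 13/10 = 1.3 kJ/s.
Since 1.3 < R, time spent handling perch is better spent searching.

No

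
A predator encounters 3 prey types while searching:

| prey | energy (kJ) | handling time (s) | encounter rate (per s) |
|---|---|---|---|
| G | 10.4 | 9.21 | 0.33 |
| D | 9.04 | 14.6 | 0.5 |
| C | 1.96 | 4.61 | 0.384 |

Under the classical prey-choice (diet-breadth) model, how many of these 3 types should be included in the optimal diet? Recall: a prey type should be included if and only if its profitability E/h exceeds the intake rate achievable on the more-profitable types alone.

Profitabilities (E/h, kJ/s): G 1.13, D 0.619, C 0.425. Add prey in this order while the next type's profitability exceeds the intake rate on those already taken.
Rate on top 1: 0.8497. D: 0.619 < 0.8497 → exclude; stop.
Optimal diet: G — 1 of 3 types.

1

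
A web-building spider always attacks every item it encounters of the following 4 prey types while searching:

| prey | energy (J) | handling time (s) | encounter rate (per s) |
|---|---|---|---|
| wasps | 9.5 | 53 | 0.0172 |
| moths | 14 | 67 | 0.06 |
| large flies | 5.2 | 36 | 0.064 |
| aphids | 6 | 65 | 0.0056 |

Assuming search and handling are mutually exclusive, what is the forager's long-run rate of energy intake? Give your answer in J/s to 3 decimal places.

R = Σλ_iE_i / (1 + Σλ_ih_i)
Numerator: 0.0172×9.5 + 0.06×14 + 0.064×5.2 + 0.0056×6 = 1.37
Denominator: 1 + 0.0172×53 + 0.06×67 + 0.064×36 + 0.0056×65 = 8.6
R = 1.37/8.6 = 0.1593 J/s

0.159 J/s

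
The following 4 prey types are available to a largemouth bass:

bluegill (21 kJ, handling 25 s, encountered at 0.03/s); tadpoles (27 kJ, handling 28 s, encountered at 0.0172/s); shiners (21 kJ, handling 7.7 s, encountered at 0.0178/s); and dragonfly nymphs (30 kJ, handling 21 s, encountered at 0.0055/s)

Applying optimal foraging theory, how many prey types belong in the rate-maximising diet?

Rank by E/h (kJ/s): shiners 2.73, dragonfly nymphs 1.43, tadpoles 0.964, bluegill 0.84. Include each in turn until the next type's E/h falls below the running intake rate.
Rate on top 1: 0.3287. dragonfly nymphs: 1.43 > 0.3287 → include.
Rate on top 2: 0.4302. tadpoles: 0.964 > 0.4302 → include.
Rate on top 3: 0.5785. bluegill: 0.84 > 0.5785 → include.
Optimal diet: shiners, dragonfly nymphs, tadpoles, bluegill — 4 of 4 types.

4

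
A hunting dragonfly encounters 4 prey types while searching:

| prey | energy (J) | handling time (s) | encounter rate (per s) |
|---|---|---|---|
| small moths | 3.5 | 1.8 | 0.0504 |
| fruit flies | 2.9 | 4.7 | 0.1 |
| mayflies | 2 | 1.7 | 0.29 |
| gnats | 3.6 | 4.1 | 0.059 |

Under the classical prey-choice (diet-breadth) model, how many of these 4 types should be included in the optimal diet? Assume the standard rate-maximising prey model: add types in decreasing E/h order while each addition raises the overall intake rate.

Rank by E/h (J/s): small moths 1.94, mayflies 1.18, gnats 0.878, fruit flies 0.617. Include each in turn until the next type's E/h falls below the running intake rate.
Rate on top 1: 0.1617. mayflies: 1.18 > 0.1617 → include.
Rate on top 2: 0.4776. gnats: 0.878 > 0.4776 → include.
Rate on top 3: 0.5307. fruit flies: 0.617 > 0.5307 → include.
Optimal diet: small moths, mayflies, gnats, fruit flies — 4 of 4 types.

4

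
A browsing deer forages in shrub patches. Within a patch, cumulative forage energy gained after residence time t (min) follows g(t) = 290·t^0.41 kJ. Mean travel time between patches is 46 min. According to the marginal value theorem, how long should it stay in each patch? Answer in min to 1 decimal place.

32.0 min

Optimal t* satisfies g'(t*) = g(t*)/(T + t*).
g'(t) = 0.41·290·t^-0.59. Setting 0.41·290·t^-0.59 = 290·t^0.41/(46+t) gives 0.41(46+t) = t, so 0.59·t = 0.41×46.
t* = 0.41×46/0.59 = 31.97 min.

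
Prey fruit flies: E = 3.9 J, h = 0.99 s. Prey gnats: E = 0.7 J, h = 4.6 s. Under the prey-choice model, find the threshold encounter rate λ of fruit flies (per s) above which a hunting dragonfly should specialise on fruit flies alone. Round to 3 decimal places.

The zero-one rule: include gnats iff E₂/h₂ > λE₁/(1+λh₁). Equality gives the switch point.
λE₁h₂ = E₂ + λE₂h₁ ⇒ λ = E₂/(E₁h₂ − E₂h₁) = 0.7/(17.94 − 0.693) = 0.04059 per s.

0.041 per s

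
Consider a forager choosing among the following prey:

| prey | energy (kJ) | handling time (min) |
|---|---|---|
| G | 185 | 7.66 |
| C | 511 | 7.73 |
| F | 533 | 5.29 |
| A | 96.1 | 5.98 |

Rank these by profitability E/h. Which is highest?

F

In descending order of E/h:
F: 533/5.29 = 101 kJ/min
C: 511/7.73 = 66.1 kJ/min
G: 185/7.66 = 24.2 kJ/min
A: 96.1/5.98 = 16.1 kJ/min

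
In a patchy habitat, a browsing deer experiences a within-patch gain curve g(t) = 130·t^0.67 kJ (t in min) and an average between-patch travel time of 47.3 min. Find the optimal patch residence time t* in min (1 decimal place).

Maximise g(t)/(T+t): set derivative to zero → g'(t)(T+t) = g(t).
g'(t) = 0.67·130·t^-0.33. Setting 0.67·130·t^-0.33 = 130·t^0.67/(47.3+t) gives 0.67(47.3+t) = t, so 0.33·t = 0.67×47.3.
t* = 0.67×47.3/0.33 = 96.03 min.

96.0 min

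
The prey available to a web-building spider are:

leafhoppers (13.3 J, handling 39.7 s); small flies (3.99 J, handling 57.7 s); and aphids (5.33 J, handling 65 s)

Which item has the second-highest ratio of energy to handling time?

aphids

Profitability E/h (J/s): leafhoppers = 13.3/39.7 = 0.335, small flies = 3.99/57.7 = 0.0692, aphids = 5.33/65 = 0.082.
Ranked: leafhoppers > aphids > small flies.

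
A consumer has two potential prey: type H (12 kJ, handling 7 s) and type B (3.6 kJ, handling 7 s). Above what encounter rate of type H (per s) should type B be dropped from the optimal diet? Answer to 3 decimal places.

Drop type B once their profitability E₂/h₂ falls below the rate achievable on type H alone: E₂/h₂ = λE₁/(1 + λh₁).
Solve for λ: λE₁h₂ = E₂(1 + λh₁) → λ(E₁h₂ − E₂h₁) = E₂ → λ = E₂/(E₁h₂ − E₂h₁).
λ = 3.6/(12×7 − 3.6×7) = 3.6/58.8 = 0.06122 per s.

0.061 per s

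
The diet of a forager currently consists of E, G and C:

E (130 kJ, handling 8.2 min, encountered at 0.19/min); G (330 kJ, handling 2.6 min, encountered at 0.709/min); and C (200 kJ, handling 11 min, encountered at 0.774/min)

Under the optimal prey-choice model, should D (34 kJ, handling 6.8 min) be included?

No

Intake rate on the current diet: R = (0.19×130 + 0.709×330 + 0.774×200) / (1 + 0.19×8.2 + 0.709×2.6 + 0.774×11) = 413.5/12.92 = 32.01 kJ/min.
D: E/h = 34/6.8 = 5 kJ/min.
Since 5 < R, time spent handling D is better spent searching.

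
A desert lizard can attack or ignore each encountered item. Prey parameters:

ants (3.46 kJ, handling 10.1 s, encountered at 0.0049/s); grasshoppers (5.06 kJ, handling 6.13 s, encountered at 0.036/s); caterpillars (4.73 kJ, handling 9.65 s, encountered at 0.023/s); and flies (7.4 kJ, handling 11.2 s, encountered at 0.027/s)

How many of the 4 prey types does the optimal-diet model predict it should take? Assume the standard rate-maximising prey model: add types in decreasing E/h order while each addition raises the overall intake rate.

Rank by E/h (kJ/s): grasshoppers 0.825, flies 0.661, caterpillars 0.49, ants 0.343. Include each in turn until the next type's E/h falls below the running intake rate.
Rate on top 1: 0.1492. flies: 0.661 > 0.1492 → include.
Rate on top 2: 0.2508. caterpillars: 0.49 > 0.2508 → include.
Rate on top 3: 0.2812. ants: 0.343 > 0.2812 → include.
Optimal diet: grasshoppers, flies, caterpillars, ants — 4 of 4 types.

4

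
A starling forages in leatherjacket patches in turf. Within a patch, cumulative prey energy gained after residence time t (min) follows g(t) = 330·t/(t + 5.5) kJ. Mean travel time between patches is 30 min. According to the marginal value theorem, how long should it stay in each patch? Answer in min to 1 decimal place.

Maximise g(t)/(T+t): set derivative to zero → g'(t)(T+t) = g(t).
g'(t) = 330·5.5/(t + 5.5)². Setting 330·5.5/(t+5.5)² = 330t/[(t+5.5)(30+t)] gives 5.5(30+t) = t(t+5.5), so t² = 5.5×30 = 165.
t* = √165 = 12.85 min.

12.8 min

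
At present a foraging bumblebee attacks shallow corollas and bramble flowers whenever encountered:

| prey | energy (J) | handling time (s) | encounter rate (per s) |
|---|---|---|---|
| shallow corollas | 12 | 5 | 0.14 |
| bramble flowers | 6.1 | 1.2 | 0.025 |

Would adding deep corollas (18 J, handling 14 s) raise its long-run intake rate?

Intake rate on the current diet: R = (0.14×12 + 0.025×6.1) / (1 + 0.14×5 + 0.025×1.2) = 1.833/1.73 = 1.059 J/s.
deep corollas: E/h = 18/14 = 1.286 J/s.
1.286 > 1.059, so adding deep corollas raises the average — include it.

Yes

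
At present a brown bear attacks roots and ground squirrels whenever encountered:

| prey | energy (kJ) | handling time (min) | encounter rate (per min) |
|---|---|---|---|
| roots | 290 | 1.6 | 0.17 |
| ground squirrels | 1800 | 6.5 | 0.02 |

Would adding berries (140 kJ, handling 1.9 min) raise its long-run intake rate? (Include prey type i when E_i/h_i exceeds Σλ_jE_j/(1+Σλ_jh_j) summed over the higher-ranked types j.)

Yes

Current rate: (0.17×290 + 0.02×1800)/(1 + 0.17×1.6 + 0.02×6.5) = 60.84 kJ/min.
berries: E/h = 140/1.9 = 73.68 kJ/min.
73.68 > 60.84, so adding berries raises the average — include it.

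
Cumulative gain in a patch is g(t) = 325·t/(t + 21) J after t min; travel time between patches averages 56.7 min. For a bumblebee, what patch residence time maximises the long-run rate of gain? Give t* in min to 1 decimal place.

34.5 min

Optimal t* satisfies g'(t*) = g(t*)/(T + t*).
g'(t) = 325·21/(t + 21)². Setting 325·21/(t+21)² = 325t/[(t+21)(56.7+t)] gives 21(56.7+t) = t(t+21), so t² = 21×56.7 = 1191.
t* = √1191 = 34.51 min.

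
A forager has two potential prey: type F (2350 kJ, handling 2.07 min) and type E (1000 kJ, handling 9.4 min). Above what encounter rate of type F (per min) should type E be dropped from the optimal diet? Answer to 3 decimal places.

0.050 per min

The zero-one rule: include type E iff E₂/h₂ > λE₁/(1+λh₁). Equality gives the switch point.
λE₁h₂ = E₂ + λE₂h₁ ⇒ λ = E₂/(E₁h₂ − E₂h₁) = 1000/(2.209e+04 − 2070) = 0.04995 per min.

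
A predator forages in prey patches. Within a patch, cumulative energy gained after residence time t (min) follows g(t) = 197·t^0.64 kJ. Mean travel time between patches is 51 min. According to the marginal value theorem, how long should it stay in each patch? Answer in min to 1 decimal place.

90.7 min

Maximise g(t)/(T+t): set derivative to zero → g'(t)(T+t) = g(t).
g'(t) = 0.64·197·t^-0.36. Setting 0.64·197·t^-0.36 = 197·t^0.64/(51+t) gives 0.64(51+t) = t, so 0.36·t = 0.64×51.
t* = 0.64×51/0.36 = 90.67 min.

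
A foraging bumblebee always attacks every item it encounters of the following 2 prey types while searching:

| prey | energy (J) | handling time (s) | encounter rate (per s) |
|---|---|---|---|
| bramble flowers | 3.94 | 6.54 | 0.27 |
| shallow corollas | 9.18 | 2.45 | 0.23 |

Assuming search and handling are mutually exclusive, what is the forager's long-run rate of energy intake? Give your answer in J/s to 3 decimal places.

R = (0.27×3.94 + 0.23×9.18) / (1 + 0.27×6.54 + 0.23×2.45) = 3.175/3.329 = 0.9537 J/s.

0.954 J/s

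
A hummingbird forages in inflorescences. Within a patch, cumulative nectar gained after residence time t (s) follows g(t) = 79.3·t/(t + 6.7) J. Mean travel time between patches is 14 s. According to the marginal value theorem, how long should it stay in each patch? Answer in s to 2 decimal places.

9.69 s

Optimal t* satisfies g'(t*) = g(t*)/(T + t*).
g'(t) = 79.3·6.7/(t + 6.7)². Setting 79.3·6.7/(t+6.7)² = 79.3t/[(t+6.7)(14+t)] gives 6.7(14+t) = t(t+6.7), so t² = 6.7×14 = 93.8.
t* = √93.8 = 9.685 s.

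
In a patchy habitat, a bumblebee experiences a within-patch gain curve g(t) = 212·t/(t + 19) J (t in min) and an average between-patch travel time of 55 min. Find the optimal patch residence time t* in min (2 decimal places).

32.33 min

Maximise g(t)/(T+t): set derivative to zero → g'(t)(T+t) = g(t).
g'(t) = 212·19/(t + 19)². Setting 212·19/(t+19)² = 212t/[(t+19)(55+t)] gives 19(55+t) = t(t+19), so t² = 19×55 = 1045.
t* = √1045 = 32.33 min.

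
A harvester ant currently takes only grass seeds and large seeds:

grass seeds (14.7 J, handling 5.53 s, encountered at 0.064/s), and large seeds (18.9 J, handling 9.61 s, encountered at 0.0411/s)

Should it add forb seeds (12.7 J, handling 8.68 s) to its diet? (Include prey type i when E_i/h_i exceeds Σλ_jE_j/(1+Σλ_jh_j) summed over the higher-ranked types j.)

Yes

On grass seeds and large seeds alone, R = ΣλE/(1+Σλh) = 1.718/1.749 = 0.9821 J/s.
forb seeds: E/h = 12.7/8.68 = 1.463 J/s.
Since 1.463 > R, including forb seeds increases the long-run rate.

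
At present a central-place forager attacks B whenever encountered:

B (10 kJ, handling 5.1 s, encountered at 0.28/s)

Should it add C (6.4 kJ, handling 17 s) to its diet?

On B alone, R = ΣλE/(1+Σλh) = 2.8/2.428 = 1.153 kJ/s.
C: E/h = 6.4/17 = 0.3765 kJ/s.
0.3765 < 1.153, so adding C would lower the average — exclude it.

No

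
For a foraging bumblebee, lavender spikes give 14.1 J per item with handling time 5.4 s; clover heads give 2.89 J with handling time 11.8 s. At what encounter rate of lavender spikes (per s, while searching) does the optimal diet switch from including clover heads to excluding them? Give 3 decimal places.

0.019 per s

The zero-one rule: include clover heads iff E₂/h₂ > λE₁/(1+λh₁). Equality gives the switch point.
λE₁h₂ = E₂ + λE₂h₁ ⇒ λ = E₂/(E₁h₂ − E₂h₁) = 2.89/(166.4 − 15.61) = 0.01917 per s.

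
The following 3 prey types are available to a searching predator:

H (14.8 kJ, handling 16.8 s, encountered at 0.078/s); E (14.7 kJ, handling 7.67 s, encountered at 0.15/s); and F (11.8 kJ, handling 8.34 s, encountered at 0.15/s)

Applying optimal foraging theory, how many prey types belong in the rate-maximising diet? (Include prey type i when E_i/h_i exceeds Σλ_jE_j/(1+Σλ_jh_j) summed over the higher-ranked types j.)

2

E/h in descending order: E 1.92, F 1.41, H 0.881 kJ/s. The optimal diet is the largest prefix of this list for which every included type satisfies E_i/h_i > R on the types above it.
Rate on top 1: 1.025. F: 1.41 > 1.025 → include.
Rate on top 2: 1.169. H: 0.881 < 1.169 → exclude; stop.
Optimal diet: E, F — 2 of 3 types.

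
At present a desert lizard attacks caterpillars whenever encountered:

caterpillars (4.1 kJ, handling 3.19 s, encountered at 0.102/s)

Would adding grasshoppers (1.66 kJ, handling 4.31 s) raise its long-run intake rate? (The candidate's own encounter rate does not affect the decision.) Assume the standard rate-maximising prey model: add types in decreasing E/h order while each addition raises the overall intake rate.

Yes

Current rate: (0.102×4.1)/(1 + 0.102×3.19) = 0.3155 kJ/s.
grasshoppers: E/h = 1.66/4.31 = 0.3852 kJ/s.
Since 0.3852 > R, including grasshoppers increases the long-run rate.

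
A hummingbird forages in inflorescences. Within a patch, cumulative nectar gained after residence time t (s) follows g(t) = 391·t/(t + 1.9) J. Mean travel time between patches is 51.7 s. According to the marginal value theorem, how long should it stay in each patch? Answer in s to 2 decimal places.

9.91 s

By the marginal value theorem, leave when the instantaneous gain rate g'(t) equals the habitat-wide average g(t)/(T + t).
g'(t) = 391·1.9/(t + 1.9)². Setting 391·1.9/(t+1.9)² = 391t/[(t+1.9)(51.7+t)] gives 1.9(51.7+t) = t(t+1.9), so t² = 1.9×51.7 = 98.23.
t* = √98.23 = 9.911 s.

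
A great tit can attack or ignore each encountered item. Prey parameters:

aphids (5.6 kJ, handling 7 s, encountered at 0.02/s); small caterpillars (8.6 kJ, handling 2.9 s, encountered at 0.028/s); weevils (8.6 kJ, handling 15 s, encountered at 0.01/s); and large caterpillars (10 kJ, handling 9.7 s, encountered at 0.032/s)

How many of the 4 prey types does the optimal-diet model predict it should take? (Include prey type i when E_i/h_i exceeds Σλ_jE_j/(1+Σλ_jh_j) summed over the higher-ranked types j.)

4

Profitabilities (E/h, kJ/s): small caterpillars 2.97, large caterpillars 1.03, aphids 0.8, weevils 0.573. Add prey in this order while the next type's profitability exceeds the intake rate on those already taken.
Rate on top 1: 0.2227. large caterpillars: 1.03 > 0.2227 → include.
Rate on top 2: 0.403. aphids: 0.8 > 0.403 → include.
Rate on top 3: 0.4393. weevils: 0.573 > 0.4393 → include.
Optimal diet: small caterpillars, large caterpillars, aphids, weevils — 4 of 4 types.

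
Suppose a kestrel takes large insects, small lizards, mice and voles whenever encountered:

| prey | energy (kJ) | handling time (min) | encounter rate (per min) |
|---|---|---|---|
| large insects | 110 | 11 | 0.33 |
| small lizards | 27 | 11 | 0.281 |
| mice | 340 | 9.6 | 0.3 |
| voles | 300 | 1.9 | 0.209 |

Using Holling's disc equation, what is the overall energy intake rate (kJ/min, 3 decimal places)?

Energy encountered per unit search time: 0.33×110 + 0.281×27 + 0.3×340 + 0.209×300 = 208.6 kJ/min.
Handling time per unit search time: 0.33×11 + 0.281×11 + 0.3×9.6 + 0.209×1.9 = 9.998.
Rate = 208.6/(1 + 9.998) = 18.97 kJ/min.

18.966 kJ/min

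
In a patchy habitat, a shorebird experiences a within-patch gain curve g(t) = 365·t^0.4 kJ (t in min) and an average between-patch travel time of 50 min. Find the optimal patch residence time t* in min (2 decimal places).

Maximise g(t)/(T+t): set derivative to zero → g'(t)(T+t) = g(t).
g'(t) = 0.4·365·t^-0.6. Setting 0.4·365·t^-0.6 = 365·t^0.4/(50+t) gives 0.4(50+t) = t, so 0.60·t = 0.4×50.
t* = 0.4×50/0.60 = 33.33 min.

33.33 min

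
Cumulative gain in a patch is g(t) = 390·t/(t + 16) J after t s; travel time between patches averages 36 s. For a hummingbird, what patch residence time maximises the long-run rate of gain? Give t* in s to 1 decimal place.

By the marginal value theorem, leave when the instantaneous gain rate g'(t) equals the habitat-wide average g(t)/(T + t).
g'(t) = 390·16/(t + 16)². Setting 390·16/(t+16)² = 390t/[(t+16)(36+t)] gives 16(36+t) = t(t+16), so t² = 16×36 = 576.
t* = √576 = 24 s.

24.0 s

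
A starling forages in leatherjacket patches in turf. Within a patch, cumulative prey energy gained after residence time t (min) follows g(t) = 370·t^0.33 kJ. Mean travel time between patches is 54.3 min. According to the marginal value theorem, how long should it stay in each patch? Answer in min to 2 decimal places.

By the marginal value theorem, leave when the instantaneous gain rate g'(t) equals the habitat-wide average g(t)/(T + t).
g'(t) = 0.33·370·t^-0.67. Setting 0.33·370·t^-0.67 = 370·t^0.33/(54.3+t) gives 0.33(54.3+t) = t, so 0.67·t = 0.33×54.3.
t* = 0.33×54.3/0.67 = 26.74 min.

26.74 min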